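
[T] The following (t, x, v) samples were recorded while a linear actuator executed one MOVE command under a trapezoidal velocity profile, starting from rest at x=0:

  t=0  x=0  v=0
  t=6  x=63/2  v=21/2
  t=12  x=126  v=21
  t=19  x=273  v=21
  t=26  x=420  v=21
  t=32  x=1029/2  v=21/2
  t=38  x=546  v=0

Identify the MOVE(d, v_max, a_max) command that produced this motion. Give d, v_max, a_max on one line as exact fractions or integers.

d=546 v_max=21 a_max=7/4

final state: t=38, x=546, v=0 → d = 546
a_max = (21/2−0)/(6−0) = 7/4
max v = 21 over t∈[12,26] → v_max = 21
check: 21·(12+14) = 546 ✓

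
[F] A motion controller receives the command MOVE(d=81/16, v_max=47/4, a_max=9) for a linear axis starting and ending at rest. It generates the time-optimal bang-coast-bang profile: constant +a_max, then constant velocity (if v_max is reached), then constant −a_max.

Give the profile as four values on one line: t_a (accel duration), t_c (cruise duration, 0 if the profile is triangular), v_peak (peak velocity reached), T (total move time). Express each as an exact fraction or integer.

t_a=3/4 t_c=0 v_peak=27/4 T=3/2

vₘ²/aₘ = (47/4)²/9 = 2209/144
81/16 < 2209/144 ⇒ no cruise
v_peak = √(81/16·9) = √(729/16) = 27/4
t_a = (27/4)/9 = 3/4; t_c = 0
T = 2·3/4 = 3/2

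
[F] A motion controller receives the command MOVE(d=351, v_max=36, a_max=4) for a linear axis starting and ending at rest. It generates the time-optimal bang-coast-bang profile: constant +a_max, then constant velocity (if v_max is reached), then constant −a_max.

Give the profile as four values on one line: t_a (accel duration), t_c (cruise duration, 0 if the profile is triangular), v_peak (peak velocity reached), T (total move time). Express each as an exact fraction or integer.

t_a=9 t_c=3/4 v_peak=36 T=75/4

(v_max)²/a_max = 36²/4 = 324
351 ≥ 324 → trapezoidal
t_a = 36/4 = 9; v_peak = 36
d_cruise = 351 − 324 = 27; t_c = 27/36 = 3/4
T = 2·9 + 3/4 = 75/4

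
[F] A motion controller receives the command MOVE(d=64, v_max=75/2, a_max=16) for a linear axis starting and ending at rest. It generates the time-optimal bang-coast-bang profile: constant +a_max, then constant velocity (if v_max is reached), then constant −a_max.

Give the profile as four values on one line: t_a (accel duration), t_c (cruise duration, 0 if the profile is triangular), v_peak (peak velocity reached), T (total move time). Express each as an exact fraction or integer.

vₘ²/aₘ = (75/2)²/16 = 5625/64
64 < 5625/64 ⇒ no cruise
v_peak = √(64·16) = √1024 = 32
t_a = 32/16 = 2; t_c = 0
T = 2·2 = 4

t_a=2 t_c=0 v_peak=32 T=4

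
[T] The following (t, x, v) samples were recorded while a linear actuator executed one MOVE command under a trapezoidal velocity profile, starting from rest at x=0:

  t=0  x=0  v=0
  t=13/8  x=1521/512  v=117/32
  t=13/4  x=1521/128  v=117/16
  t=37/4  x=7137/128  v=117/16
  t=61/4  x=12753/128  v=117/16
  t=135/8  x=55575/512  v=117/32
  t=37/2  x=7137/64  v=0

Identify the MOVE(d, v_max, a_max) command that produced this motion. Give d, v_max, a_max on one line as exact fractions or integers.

d=7137/64 v_max=117/16 a_max=9/4

final state: t=37/2, x=7137/64, v=0 → d = 7137/64
a_max = (117/32−0)/(13/8−0) = 9/4
max v = 117/16 over t∈[13/4,61/4] → v_max = 117/16
check: 117/16·(13/4+12) = 7137/64 ✓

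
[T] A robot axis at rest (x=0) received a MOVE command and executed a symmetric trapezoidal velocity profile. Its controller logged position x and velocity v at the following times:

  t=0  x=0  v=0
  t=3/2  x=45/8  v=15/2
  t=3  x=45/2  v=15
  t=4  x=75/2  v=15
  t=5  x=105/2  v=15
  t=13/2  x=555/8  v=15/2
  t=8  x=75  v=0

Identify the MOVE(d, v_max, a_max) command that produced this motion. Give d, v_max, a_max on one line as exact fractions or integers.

d=75 v_max=15 a_max=5

final state: t=8, x=75, v=0 → d = 75
a_max = (15/2−0)/(3/2−0) = 5
max v = 15 over t∈[3,5] → v_max = 15
check: 15·(3+2) = 75 ✓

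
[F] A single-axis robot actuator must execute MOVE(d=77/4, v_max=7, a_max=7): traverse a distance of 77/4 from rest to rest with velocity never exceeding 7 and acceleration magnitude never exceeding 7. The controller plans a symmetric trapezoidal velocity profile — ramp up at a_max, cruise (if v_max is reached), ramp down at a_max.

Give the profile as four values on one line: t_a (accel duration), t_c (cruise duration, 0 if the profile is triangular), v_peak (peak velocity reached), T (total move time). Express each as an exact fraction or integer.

v_max²/a_max = 7²/7 = 7
77/4 ≥ 7 → trapezoidal
t_a = 7/7 = 1; v_peak = 7
d_cruise = 77/4 − 7 = 49/4; t_c = (49/4)/7 = 7/4
T = 2·1 + 7/4 = 15/4

t_a=1 t_c=7/4 v_peak=7 T=15/4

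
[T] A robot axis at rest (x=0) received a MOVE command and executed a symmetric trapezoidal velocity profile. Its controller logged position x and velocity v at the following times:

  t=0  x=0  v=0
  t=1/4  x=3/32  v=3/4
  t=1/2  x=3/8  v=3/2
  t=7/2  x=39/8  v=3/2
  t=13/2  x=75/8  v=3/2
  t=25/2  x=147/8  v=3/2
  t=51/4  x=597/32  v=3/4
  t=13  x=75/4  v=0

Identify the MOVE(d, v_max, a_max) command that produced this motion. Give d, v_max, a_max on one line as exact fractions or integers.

final state: t=13, x=75/4, v=0 → d = 75/4
a_max = (3/4−0)/(1/4−0) = 3
max v = 3/2 over t∈[1/2,25/2] → v_max = 3/2
check: 3/2·(1/2+12) = 75/4 ✓

d=75/4 v_max=3/2 a_max=3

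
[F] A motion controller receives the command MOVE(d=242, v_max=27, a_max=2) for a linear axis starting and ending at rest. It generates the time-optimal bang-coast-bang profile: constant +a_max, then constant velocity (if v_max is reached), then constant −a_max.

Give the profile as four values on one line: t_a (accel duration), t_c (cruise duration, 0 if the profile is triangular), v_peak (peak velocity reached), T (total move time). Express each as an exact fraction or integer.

t_a=11 t_c=0 v_peak=22 T=22

vₘ²/aₘ = 27²/2 = 729/2
242 < 729/2 → triangular
v_peak = √(242·2) = √484 = 22
t_a = 22/2 = 11; t_c = 0
T = 2·11 = 22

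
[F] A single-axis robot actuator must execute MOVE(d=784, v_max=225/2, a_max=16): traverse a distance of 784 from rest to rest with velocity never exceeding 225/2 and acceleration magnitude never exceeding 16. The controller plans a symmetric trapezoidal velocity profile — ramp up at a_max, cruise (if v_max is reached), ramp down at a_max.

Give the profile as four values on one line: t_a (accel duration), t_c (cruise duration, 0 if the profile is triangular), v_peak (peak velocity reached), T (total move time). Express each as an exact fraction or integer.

t_a=7 t_c=0 v_peak=112 T=14

(v_max)²/a_max = (225/2)²/16 = 50625/64
784 < 50625/64 ⇒ no cruise
v_peak = √(784·16) = √12544 = 112
t_a = 112/16 = 7; t_c = 0
T = 2·7 = 14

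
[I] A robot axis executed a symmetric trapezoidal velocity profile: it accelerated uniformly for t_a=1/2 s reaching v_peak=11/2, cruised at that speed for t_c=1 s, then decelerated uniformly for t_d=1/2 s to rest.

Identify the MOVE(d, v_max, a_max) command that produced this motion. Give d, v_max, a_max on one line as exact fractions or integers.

d=33/4 v_max=11/2 a_max=11

a_max = (11/2)/(1/2) = 11
d_a = ½·11/2·1/2 = 11/8; d_c = 11/2·1 = 11/2
d = 2·11/8 + 11/2 = 33/4
t_c = 1 > 0 so v_max = 11/2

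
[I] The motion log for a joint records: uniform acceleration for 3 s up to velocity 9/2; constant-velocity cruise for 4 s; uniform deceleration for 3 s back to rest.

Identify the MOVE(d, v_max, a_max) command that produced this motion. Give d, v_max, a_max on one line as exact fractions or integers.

a_max = (9/2)/3 = 3/2
d_a = ½·9/2·3 = 27/4; d_c = 9/2·4 = 18
d = 2·27/4 + 18 = 63/2
t_c = 4 > 0 → v_max = v_peak = 9/2

d=63/2 v_max=9/2 a_max=3/2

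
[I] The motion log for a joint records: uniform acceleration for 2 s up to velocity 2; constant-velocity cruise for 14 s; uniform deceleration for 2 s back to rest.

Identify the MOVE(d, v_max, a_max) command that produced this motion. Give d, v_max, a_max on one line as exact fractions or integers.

a_max = 2/2 = 1
d_a = ½·2·2 = 2; d_c = 2·14 = 28
d = 2·2 + 28 = 32
t_c = 14 > 0 so v_max = 2

d=32 v_max=2 a_max=1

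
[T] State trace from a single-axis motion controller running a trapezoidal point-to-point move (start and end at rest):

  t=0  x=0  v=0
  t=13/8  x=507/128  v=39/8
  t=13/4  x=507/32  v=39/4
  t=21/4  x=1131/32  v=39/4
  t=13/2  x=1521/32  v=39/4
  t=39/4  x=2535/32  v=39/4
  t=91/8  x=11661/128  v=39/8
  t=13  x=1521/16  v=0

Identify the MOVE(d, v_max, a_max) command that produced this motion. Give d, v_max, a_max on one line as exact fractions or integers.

d=1521/16 v_max=39/4 a_max=3

final state: t=13, x=1521/16, v=0 → d = 1521/16
a_max = (39/8−0)/(13/8−0) = 3
max v = 39/4 over t∈[13/4,39/4] → v_max = 39/4
check: 39/4·(13/4+13/2) = 1521/16 ✓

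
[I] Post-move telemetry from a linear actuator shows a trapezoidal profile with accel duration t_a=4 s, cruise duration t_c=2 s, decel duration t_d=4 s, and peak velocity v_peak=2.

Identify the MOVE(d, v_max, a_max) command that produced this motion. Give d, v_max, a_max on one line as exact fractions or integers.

d=12 v_max=2 a_max=1/2

a_max = 2/4 = 1/2
d_a = ½·2·4 = 4; d_c = 2·2 = 4
d = 2·4 + 4 = 12
t_c = 2 > 0 so v_max = 2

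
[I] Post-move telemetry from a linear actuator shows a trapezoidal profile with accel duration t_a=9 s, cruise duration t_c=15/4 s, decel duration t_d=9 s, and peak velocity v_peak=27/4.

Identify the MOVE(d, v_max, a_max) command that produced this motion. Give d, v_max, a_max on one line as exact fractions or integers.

a_max = (27/4)/9 = 3/4
d_a = ½·27/4·9 = 243/8; d_c = 27/4·15/4 = 405/16
d = 2·243/8 + 405/16 = 1377/16
t_c = 15/4 > 0 so v_max = 27/4

d=1377/16 v_max=27/4 a_max=3/4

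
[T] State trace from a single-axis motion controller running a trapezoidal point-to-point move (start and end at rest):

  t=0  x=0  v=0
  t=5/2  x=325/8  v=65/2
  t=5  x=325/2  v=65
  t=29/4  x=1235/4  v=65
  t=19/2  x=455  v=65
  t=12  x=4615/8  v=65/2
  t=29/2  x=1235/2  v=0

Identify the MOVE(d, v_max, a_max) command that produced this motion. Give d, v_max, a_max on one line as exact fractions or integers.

d=1235/2 v_max=65 a_max=13

final state: t=29/2, x=1235/2, v=0 → d = 1235/2
a_max = (65/2−0)/(5/2−0) = 13
max v = 65 over t∈[5,19/2] → v_max = 65
check: 65·(5+9/2) = 1235/2 ✓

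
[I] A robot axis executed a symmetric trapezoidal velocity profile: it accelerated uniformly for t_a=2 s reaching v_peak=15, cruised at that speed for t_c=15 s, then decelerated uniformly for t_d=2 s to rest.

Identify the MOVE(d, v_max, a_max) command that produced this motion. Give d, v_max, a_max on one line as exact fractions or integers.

a_max = 15/2
d_a = ½·15·2 = 15; d_c = 15·15 = 225
d = 2·15 + 225 = 255
t_c = 15 > 0 ⇒ limit active, v_max = 15

d=255 v_max=15 a_max=15/2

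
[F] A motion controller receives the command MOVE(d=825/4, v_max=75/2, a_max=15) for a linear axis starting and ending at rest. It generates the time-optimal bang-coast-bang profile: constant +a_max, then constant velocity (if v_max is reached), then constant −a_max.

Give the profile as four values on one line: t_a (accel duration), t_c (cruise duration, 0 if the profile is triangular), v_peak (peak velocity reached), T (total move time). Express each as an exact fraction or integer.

(v_max)²/a_max = (75/2)²/15 = 375/4
825/4 ≥ 375/4 so v_max reached
t_a = (75/2)/15 = 5/2; v_peak = 75/2
d_cruise = 825/4 − 375/4 = 225/2; t_c = (225/2)/(75/2) = 3
T = 2·5/2 + 3 = 8

t_a=5/2 t_c=3 v_peak=75/2 T=8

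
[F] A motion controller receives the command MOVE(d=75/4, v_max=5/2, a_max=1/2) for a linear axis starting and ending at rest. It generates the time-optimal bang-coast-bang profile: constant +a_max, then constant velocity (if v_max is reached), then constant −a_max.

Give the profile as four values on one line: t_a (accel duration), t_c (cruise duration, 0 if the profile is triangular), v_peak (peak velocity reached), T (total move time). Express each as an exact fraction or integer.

(v_max)²/a_max = (5/2)²/(1/2) = 25/2
75/4 ≥ 25/2 ⇒ cruise phase
t_a = (5/2)/(1/2) = 5; v_peak = 5/2
d_cruise = 75/4 − 25/2 = 25/4; t_c = (25/4)/(5/2) = 5/2
T = 2·5 + 5/2 = 25/2

t_a=5 t_c=5/2 v_peak=5/2 T=25/2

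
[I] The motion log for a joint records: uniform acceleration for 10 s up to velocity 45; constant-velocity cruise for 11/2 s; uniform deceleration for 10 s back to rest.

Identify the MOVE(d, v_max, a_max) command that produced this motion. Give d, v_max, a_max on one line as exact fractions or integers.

a_max = 45/10 = 9/2
d_a = ½·45·10 = 225; d_c = 45·11/2 = 495/2
d = 2·225 + 495/2 = 1395/2
t_c = 11/2 > 0 → v_max = v_peak = 45

d=1395/2 v_max=45 a_max=9/2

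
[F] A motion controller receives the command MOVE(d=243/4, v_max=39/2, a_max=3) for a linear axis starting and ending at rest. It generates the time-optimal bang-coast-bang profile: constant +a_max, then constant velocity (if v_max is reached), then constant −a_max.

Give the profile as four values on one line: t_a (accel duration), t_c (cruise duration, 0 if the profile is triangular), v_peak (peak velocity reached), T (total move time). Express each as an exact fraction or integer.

v_max²/a_max = (39/2)²/3 = 507/4
243/4 < 507/4 → triangular
v_peak = √(243/4·3) = √(729/4) = 27/2
t_a = (27/2)/3 = 9/2; t_c = 0
T = 2·9/2 = 9

t_a=9/2 t_c=0 v_peak=27/2 T=9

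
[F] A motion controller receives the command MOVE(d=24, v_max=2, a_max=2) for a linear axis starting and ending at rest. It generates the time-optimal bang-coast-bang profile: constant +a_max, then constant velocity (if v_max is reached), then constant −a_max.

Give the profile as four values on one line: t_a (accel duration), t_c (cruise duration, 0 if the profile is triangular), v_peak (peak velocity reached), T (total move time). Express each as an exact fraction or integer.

vₘ²/aₘ = 2²/2 = 2
24 ≥ 2 → trapezoidal
t_a = 2/2 = 1; v_peak = 2
d_cruise = 24 − 2 = 22; t_c = 22/2 = 11
T = 2·1 + 11 = 13

t_a=1 t_c=11 v_peak=2 T=13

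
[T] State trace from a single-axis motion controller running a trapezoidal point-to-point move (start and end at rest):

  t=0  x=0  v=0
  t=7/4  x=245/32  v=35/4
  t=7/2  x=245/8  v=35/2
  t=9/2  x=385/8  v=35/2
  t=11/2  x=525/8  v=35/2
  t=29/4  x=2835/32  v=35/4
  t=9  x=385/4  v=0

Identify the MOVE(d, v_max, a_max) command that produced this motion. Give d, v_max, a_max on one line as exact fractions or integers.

final state: t=9, x=385/4, v=0 → d = 385/4
a_max = (35/4−0)/(7/4−0) = 5
max v = 35/2 over t∈[7/2,11/2] → v_max = 35/2
check: 35/2·(7/2+2) = 385/4 ✓

d=385/4 v_max=35/2 a_max=5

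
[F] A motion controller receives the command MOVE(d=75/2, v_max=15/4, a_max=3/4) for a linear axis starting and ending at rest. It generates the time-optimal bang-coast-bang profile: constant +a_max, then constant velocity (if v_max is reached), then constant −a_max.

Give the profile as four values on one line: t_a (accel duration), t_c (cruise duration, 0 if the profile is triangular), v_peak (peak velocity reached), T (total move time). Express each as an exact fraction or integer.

vₘ²/aₘ = (15/4)²/(3/4) = 75/4
75/2 ≥ 75/4 → trapezoidal
t_a = (15/4)/(3/4) = 5; v_peak = 15/4
d_cruise = 75/2 − 75/4 = 75/4; t_c = (75/4)/(15/4) = 5
T = 2·5 + 5 = 15

t_a=5 t_c=5 v_peak=15/4 T=15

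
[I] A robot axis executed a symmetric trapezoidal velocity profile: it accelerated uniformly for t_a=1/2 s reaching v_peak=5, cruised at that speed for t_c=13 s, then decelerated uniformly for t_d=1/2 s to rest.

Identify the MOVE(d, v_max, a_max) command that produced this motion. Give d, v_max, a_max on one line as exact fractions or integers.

d=135/2 v_max=5 a_max=10

a_max = 5/(1/2) = 10
d_a = ½·5·1/2 = 5/4; d_c = 5·13 = 65
d = 2·5/4 + 65 = 135/2
t_c = 13 > 0 so v_max = 5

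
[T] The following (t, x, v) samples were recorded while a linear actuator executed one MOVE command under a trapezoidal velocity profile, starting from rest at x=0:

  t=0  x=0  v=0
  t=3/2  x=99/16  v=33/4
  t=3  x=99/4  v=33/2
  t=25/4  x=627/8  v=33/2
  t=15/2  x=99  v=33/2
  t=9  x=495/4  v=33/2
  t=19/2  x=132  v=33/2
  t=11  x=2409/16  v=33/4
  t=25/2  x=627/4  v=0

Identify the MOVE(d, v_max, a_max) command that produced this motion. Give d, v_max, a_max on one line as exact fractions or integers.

final state: t=25/2, x=627/4, v=0 → d = 627/4
a_max = (33/4−0)/(3/2−0) = 11/2
max v = 33/2 over t∈[3,19/2] → v_max = 33/2
check: 33/2·(3+13/2) = 627/4 ✓

d=627/4 v_max=33/2 a_max=11/2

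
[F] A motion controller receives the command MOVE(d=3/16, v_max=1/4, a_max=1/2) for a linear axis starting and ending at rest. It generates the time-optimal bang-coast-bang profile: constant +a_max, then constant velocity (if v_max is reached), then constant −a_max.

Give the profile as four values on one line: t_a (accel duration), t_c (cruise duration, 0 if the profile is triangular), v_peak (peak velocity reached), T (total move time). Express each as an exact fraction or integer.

v_max²/a_max = (1/4)²/(1/2) = 1/8
3/16 ≥ 1/8 → trapezoidal
t_a = (1/4)/(1/2) = 1/2; v_peak = 1/4
d_cruise = 3/16 − 1/8 = 1/16; t_c = (1/16)/(1/4) = 1/4
T = 2·1/2 + 1/4 = 5/4

t_a=1/2 t_c=1/4 v_peak=1/4 T=5/4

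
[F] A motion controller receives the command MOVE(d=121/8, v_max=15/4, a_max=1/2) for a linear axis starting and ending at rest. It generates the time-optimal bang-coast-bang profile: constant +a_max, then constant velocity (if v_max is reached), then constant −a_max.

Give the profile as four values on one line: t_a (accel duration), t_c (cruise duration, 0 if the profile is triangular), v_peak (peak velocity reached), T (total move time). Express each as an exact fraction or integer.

(v_max)²/a_max = (15/4)²/(1/2) = 225/8
121/8 < 225/8 → triangular
v_peak = √(121/8·1/2) = √(121/16) = 11/4
t_a = (11/4)/(1/2) = 11/2; t_c = 0
T = 2·11/2 = 11

t_a=11/2 t_c=0 v_peak=11/4 T=11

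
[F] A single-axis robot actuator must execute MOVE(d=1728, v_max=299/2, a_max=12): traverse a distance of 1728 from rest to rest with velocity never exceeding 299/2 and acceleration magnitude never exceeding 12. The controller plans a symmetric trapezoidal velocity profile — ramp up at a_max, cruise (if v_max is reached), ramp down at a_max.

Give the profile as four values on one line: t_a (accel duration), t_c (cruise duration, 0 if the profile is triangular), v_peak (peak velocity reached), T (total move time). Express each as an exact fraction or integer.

vₘ²/aₘ = (299/2)²/12 = 89401/48
1728 < 89401/48 ⇒ no cruise
v_peak = √(1728·12) = √20736 = 144
t_a = 144/12 = 12; t_c = 0
T = 2·12 = 24

t_a=12 t_c=0 v_peak=144 T=24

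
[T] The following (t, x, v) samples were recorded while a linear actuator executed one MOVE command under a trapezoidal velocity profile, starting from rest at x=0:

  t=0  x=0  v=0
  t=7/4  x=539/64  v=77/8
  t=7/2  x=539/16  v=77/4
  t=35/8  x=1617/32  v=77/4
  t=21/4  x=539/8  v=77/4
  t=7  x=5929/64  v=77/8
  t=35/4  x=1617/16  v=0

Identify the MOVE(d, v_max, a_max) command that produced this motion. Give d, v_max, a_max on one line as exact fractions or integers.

d=1617/16 v_max=77/4 a_max=11/2

final state: t=35/4, x=1617/16, v=0 → d = 1617/16
a_max = (77/8−0)/(7/4−0) = 11/2
max v = 77/4 over t∈[7/2,21/4] → v_max = 77/4
check: 77/4·(7/2+7/4) = 1617/16 ✓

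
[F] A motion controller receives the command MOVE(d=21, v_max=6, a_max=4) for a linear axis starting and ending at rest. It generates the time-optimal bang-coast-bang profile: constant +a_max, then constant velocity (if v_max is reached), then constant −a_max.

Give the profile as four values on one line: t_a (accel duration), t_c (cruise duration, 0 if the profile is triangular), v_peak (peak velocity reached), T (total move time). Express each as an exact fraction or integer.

v_max²/a_max = 6²/4 = 9
21 ≥ 9 ⇒ cruise phase
t_a = 6/4 = 3/2; v_peak = 6
d_cruise = 21 − 9 = 12; t_c = 12/6 = 2
T = 2·3/2 + 2 = 5

t_a=3/2 t_c=2 v_peak=6 T=5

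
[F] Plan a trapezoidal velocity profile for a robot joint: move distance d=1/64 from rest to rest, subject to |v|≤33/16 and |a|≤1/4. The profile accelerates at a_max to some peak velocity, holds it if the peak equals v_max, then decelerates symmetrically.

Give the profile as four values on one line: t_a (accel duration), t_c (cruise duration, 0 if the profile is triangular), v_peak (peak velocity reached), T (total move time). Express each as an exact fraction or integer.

vₘ²/aₘ = (33/16)²/(1/4) = 1089/64
1/64 < 1089/64 → triangular
v_peak = √(1/64·1/4) = √(1/256) = 1/16
t_a = (1/16)/(1/4) = 1/4; t_c = 0
T = 2·1/4 = 1/2

t_a=1/4 t_c=0 v_peak=1/16 T=1/2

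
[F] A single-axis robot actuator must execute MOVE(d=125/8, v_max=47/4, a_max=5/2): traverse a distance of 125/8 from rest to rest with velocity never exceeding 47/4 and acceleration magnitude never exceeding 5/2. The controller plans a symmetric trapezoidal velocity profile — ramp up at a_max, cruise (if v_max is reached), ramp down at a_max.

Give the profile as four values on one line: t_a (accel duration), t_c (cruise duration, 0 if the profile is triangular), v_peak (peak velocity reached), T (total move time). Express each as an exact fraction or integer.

t_a=5/2 t_c=0 v_peak=25/4 T=5

(v_max)²/a_max = (47/4)²/(5/2) = 2209/40
125/8 < 2209/40 ⇒ no cruise
v_peak = √(125/8·5/2) = √(625/16) = 25/4
t_a = (25/4)/(5/2) = 5/2; t_c = 0
T = 2·5/2 = 5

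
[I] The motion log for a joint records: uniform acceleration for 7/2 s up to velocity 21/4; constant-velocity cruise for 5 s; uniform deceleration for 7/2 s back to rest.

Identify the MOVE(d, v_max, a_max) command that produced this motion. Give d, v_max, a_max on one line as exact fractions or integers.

d=357/8 v_max=21/4 a_max=3/2

a_max = (21/4)/(7/2) = 3/2
d_a = ½·21/4·7/2 = 147/16; d_c = 21/4·5 = 105/4
d = 2·147/16 + 105/4 = 357/8
t_c = 5 > 0 ⇒ limit active, v_max = 21/4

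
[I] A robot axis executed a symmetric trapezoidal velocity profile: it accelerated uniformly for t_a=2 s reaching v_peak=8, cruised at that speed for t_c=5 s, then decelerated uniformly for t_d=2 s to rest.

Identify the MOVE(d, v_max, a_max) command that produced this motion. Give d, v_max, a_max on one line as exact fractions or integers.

a_max = 8/2 = 4
d_a = ½·8·2 = 8; d_c = 8·5 = 40
d = 2·8 + 40 = 56
t_c = 5 > 0 ⇒ limit active, v_max = 8

d=56 v_max=8 a_max=4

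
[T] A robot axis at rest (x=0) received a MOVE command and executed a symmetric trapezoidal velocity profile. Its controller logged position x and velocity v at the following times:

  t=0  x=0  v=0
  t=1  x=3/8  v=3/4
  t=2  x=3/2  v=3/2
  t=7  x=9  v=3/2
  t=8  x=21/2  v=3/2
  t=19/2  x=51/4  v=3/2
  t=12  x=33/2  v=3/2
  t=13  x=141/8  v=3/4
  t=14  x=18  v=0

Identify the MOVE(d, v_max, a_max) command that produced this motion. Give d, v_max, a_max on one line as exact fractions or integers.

d=18 v_max=3/2 a_max=3/4

final state: t=14, x=18, v=0 → d = 18
a_max = (3/4−0)/(1−0) = 3/4
max v = 3/2 over t∈[2,12] → v_max = 3/2
check: 3/2·(2+10) = 18 ✓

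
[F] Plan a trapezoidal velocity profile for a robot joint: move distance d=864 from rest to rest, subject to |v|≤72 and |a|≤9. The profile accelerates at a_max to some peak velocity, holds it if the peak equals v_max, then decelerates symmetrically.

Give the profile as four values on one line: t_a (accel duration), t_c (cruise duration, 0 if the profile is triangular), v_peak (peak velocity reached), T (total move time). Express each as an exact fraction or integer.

t_a=8 t_c=4 v_peak=72 T=20

vₘ²/aₘ = 72²/9 = 576
864 ≥ 576 ⇒ cruise phase
t_a = 72/9 = 8; v_peak = 72
d_cruise = 864 − 576 = 288; t_c = 288/72 = 4
T = 2·8 + 4 = 20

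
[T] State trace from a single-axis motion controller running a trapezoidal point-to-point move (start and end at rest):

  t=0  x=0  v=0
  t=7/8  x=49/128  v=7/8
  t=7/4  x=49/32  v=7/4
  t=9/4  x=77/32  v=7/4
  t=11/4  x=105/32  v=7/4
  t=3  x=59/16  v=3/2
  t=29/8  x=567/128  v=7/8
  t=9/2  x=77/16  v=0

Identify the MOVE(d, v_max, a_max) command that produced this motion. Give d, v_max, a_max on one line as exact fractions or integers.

d=77/16 v_max=7/4 a_max=1

final state: t=9/2, x=77/16, v=0 → d = 77/16
a_max = (7/8−0)/(7/8−0) = 1
max v = 7/4 over t∈[7/4,11/4] → v_max = 7/4
check: 7/4·(7/4+1) = 77/16 ✓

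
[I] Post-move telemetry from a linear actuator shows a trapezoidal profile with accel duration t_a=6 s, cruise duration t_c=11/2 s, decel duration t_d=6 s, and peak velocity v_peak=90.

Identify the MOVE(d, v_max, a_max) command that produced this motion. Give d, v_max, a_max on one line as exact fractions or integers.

a_max = 90/6 = 15
d_a = ½·90·6 = 270; d_c = 90·11/2 = 495
d = 2·270 + 495 = 1035
t_c = 11/2 > 0 ⇒ limit active, v_max = 90

d=1035 v_max=90 a_max=15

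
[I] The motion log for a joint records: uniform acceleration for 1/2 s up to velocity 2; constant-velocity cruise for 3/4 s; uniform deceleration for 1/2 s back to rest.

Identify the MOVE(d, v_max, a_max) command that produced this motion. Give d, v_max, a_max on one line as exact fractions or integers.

d=5/2 v_max=2 a_max=4

a_max = 2/(1/2) = 4
d_a = ½·2·1/2 = 1/2; d_c = 2·3/4 = 3/2
d = 2·1/2 + 3/2 = 5/2
t_c = 3/4 > 0 → v_max = v_peak = 2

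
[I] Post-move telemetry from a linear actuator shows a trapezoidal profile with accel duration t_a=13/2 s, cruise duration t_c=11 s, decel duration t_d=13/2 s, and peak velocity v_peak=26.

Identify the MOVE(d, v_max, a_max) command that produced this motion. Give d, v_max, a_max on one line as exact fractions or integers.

a_max = 26/(13/2) = 4
d_a = ½·26·13/2 = 169/2; d_c = 26·11 = 286
d = 2·169/2 + 286 = 455
t_c = 11 > 0 → v_max = v_peak = 26

d=455 v_max=26 a_max=4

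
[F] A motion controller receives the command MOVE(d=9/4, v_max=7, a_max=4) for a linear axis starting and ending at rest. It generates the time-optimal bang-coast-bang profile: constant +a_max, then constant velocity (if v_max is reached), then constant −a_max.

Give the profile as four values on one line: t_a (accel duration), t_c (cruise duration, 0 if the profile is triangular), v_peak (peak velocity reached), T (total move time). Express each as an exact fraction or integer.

t_a=3/4 t_c=0 v_peak=3 T=3/2

(v_max)²/a_max = 7²/4 = 49/4
9/4 < 49/4 ⇒ no cruise
v_peak = √(9/4·4) = √9 = 3
t_a = 3/4; t_c = 0
T = 2·3/4 = 3/2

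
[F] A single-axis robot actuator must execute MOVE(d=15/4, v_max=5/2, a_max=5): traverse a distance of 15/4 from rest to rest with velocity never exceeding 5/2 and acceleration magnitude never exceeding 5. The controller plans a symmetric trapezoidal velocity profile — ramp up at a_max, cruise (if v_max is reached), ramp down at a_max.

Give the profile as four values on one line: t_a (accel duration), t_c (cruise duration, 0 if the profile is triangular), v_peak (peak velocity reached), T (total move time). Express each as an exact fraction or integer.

t_a=1/2 t_c=1 v_peak=5/2 T=2

(v_max)²/a_max = (5/2)²/5 = 5/4
15/4 ≥ 5/4 ⇒ cruise phase
t_a = (5/2)/5 = 1/2; v_peak = 5/2
d_cruise = 15/4 − 5/4 = 5/2; t_c = (5/2)/(5/2) = 1
T = 2·1/2 + 1 = 2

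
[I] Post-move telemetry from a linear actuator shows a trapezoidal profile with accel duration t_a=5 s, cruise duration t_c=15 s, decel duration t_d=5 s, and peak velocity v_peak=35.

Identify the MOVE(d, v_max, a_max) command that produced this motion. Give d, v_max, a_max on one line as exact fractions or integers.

d=700 v_max=35 a_max=7

a_max = 35/5 = 7
d_a = ½·35·5 = 175/2; d_c = 35·15 = 525
d = 2·175/2 + 525 = 700
t_c = 15 > 0 ⇒ limit active, v_max = 35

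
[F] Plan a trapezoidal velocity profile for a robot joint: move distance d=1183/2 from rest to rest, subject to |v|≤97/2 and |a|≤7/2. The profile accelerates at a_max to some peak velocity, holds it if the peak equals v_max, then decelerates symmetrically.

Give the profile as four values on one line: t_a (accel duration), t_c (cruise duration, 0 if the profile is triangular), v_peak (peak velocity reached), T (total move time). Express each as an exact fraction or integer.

t_a=13 t_c=0 v_peak=91/2 T=26

(v_max)²/a_max = (97/2)²/(7/2) = 9409/14
1183/2 < 9409/14 ⇒ no cruise
v_peak = √(1183/2·7/2) = √(8281/4) = 91/2
t_a = (91/2)/(7/2) = 13; t_c = 0
T = 2·13 = 26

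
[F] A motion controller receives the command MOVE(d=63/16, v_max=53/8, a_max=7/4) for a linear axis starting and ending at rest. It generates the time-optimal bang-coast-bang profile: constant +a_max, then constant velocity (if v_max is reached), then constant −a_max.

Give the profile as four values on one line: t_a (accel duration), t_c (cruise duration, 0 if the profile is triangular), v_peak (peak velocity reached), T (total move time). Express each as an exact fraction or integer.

t_a=3/2 t_c=0 v_peak=21/8 T=3

v_max²/a_max = (53/8)²/(7/4) = 2809/112
63/16 < 2809/112 ⇒ no cruise
v_peak = √(63/16·7/4) = √(441/64) = 21/8
t_a = (21/8)/(7/4) = 3/2; t_c = 0
T = 2·3/2 = 3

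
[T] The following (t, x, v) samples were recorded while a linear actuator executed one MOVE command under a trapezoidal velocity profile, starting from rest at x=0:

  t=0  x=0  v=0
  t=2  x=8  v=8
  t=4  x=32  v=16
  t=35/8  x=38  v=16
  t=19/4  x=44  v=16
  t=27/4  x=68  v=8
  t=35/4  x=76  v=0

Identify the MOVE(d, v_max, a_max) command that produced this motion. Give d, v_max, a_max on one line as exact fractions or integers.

final state: t=35/4, x=76, v=0 → d = 76
a_max = (8−0)/(2−0) = 4
max v = 16 over t∈[4,19/4] → v_max = 16
check: 16·(4+3/4) = 76 ✓

d=76 v_max=16 a_max=4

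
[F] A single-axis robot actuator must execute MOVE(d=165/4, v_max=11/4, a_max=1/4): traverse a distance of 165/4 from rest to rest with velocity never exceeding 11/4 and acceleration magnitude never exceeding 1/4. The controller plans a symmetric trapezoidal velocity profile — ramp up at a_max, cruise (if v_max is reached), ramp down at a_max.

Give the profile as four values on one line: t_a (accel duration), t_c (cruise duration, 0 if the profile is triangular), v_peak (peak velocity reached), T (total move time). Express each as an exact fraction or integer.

vₘ²/aₘ = (11/4)²/(1/4) = 121/4
165/4 ≥ 121/4 so v_max reached
t_a = (11/4)/(1/4) = 11; v_peak = 11/4
d_cruise = 165/4 − 121/4 = 11; t_c = 11/(11/4) = 4
T = 2·11 + 4 = 26

t_a=11 t_c=4 v_peak=11/4 T=26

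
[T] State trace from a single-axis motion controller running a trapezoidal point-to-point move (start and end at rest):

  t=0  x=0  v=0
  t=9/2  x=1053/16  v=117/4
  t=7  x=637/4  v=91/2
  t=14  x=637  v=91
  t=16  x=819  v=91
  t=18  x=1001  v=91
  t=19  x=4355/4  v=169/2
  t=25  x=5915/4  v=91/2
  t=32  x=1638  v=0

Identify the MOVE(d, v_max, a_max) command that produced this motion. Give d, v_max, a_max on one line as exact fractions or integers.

d=1638 v_max=91 a_max=13/2

final state: t=32, x=1638, v=0 → d = 1638
a_max = (117/4−0)/(9/2−0) = 13/2
max v = 91 over t∈[14,18] → v_max = 91
check: 91·(14+4) = 1638 ✓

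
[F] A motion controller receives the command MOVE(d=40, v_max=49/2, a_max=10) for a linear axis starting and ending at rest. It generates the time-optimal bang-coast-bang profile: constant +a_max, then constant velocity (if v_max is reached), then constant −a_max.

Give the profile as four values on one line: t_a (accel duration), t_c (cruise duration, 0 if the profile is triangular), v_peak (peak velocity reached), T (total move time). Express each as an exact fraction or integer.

vₘ²/aₘ = (49/2)²/10 = 2401/40
40 < 2401/40 ⇒ no cruise
v_peak = √(40·10) = √400 = 20
t_a = 20/10 = 2; t_c = 0
T = 2·2 = 4

t_a=2 t_c=0 v_peak=20 T=4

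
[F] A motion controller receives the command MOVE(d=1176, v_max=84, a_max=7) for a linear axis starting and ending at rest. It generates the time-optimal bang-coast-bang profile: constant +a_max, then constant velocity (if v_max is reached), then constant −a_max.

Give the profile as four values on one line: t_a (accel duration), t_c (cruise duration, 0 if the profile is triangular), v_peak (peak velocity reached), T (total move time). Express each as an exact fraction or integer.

t_a=12 t_c=2 v_peak=84 T=26

vₘ²/aₘ = 84²/7 = 1008
1176 ≥ 1008 ⇒ cruise phase
t_a = 84/7 = 12; v_peak = 84
d_cruise = 1176 − 1008 = 168; t_c = 168/84 = 2
T = 2·12 + 2 = 26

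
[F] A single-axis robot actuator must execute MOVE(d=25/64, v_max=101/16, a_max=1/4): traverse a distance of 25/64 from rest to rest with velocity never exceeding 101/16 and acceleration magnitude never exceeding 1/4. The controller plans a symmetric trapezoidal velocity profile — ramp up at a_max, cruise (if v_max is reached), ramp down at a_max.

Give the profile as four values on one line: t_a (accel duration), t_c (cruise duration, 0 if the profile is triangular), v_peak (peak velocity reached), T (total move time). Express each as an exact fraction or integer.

t_a=5/4 t_c=0 v_peak=5/16 T=5/2

v_max²/a_max = (101/16)²/(1/4) = 10201/64
25/64 < 10201/64 ⇒ no cruise
v_peak = √(25/64·1/4) = √(25/256) = 5/16
t_a = (5/16)/(1/4) = 5/4; t_c = 0
T = 2·5/4 = 5/2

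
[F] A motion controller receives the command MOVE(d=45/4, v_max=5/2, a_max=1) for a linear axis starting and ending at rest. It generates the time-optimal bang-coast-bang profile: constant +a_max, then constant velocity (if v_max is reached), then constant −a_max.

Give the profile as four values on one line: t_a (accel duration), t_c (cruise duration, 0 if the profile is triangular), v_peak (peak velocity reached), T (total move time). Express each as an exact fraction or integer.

t_a=5/2 t_c=2 v_peak=5/2 T=7

(v_max)²/a_max = (5/2)²/1 = 25/4
45/4 ≥ 25/4 ⇒ cruise phase
t_a = (5/2)/1 = 5/2; v_peak = 5/2
d_cruise = 45/4 − 25/4 = 5; t_c = 5/(5/2) = 2
T = 2·5/2 + 2 = 7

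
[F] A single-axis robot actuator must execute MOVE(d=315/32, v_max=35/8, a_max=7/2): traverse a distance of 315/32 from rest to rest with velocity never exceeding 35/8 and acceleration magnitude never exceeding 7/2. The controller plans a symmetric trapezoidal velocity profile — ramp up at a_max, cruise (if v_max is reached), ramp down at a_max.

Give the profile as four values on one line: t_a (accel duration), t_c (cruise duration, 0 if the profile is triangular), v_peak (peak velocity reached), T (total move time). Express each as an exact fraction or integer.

v_max²/a_max = (35/8)²/(7/2) = 175/32
315/32 ≥ 175/32 ⇒ cruise phase
t_a = (35/8)/(7/2) = 5/4; v_peak = 35/8
d_cruise = 315/32 − 175/32 = 35/8; t_c = (35/8)/(35/8) = 1
T = 2·5/4 + 1 = 7/2

t_a=5/4 t_c=1 v_peak=35/8 T=7/2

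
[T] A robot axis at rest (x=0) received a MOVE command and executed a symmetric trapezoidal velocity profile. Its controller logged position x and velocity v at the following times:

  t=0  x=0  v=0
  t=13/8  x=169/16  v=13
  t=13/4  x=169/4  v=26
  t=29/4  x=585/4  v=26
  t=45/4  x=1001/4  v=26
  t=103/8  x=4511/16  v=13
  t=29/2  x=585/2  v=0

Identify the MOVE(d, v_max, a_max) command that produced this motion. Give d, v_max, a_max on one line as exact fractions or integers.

d=585/2 v_max=26 a_max=8

final state: t=29/2, x=585/2, v=0 → d = 585/2
a_max = (13−0)/(13/8−0) = 8
max v = 26 over t∈[13/4,45/4] → v_max = 26
check: 26·(13/4+8) = 585/2 ✓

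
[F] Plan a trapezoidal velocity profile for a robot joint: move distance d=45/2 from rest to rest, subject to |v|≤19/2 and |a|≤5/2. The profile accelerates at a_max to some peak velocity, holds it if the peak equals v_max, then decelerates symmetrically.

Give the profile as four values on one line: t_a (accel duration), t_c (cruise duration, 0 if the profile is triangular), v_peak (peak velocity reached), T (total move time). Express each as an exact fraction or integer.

v_max²/a_max = (19/2)²/(5/2) = 361/10
45/2 < 361/10 ⇒ no cruise
v_peak = √(45/2·5/2) = √(225/4) = 15/2
t_a = (15/2)/(5/2) = 3; t_c = 0
T = 2·3 = 6

t_a=3 t_c=0 v_peak=15/2 T=6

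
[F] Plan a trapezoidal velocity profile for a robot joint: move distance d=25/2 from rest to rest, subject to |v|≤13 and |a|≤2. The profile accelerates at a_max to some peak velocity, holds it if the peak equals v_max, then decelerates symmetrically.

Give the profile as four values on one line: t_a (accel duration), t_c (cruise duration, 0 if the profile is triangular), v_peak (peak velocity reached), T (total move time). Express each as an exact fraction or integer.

t_a=5/2 t_c=0 v_peak=5 T=5

v_max²/a_max = 13²/2 = 169/2
25/2 < 169/2 ⇒ no cruise
v_peak = √(25/2·2) = √25 = 5
t_a = 5/2; t_c = 0
T = 2·5/2 = 5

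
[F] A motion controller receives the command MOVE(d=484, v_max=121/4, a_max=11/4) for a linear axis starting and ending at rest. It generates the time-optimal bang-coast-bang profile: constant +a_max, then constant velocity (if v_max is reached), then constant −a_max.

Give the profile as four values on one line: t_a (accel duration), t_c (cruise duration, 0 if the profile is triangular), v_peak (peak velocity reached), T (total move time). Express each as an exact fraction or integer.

v_max²/a_max = (121/4)²/(11/4) = 1331/4
484 ≥ 1331/4 ⇒ cruise phase
t_a = (121/4)/(11/4) = 11; v_peak = 121/4
d_cruise = 484 − 1331/4 = 605/4; t_c = (605/4)/(121/4) = 5
T = 2·11 + 5 = 27

t_a=11 t_c=5 v_peak=121/4 T=27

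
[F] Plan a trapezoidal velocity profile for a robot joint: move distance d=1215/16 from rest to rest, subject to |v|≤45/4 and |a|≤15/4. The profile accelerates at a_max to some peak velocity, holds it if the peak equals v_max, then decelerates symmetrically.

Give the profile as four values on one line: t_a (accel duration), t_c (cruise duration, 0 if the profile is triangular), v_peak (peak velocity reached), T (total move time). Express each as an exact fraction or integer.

(v_max)²/a_max = (45/4)²/(15/4) = 135/4
1215/16 ≥ 135/4 so v_max reached
t_a = (45/4)/(15/4) = 3; v_peak = 45/4
d_cruise = 1215/16 − 135/4 = 675/16; t_c = (675/16)/(45/4) = 15/4
T = 2·3 + 15/4 = 39/4

t_a=3 t_c=15/4 v_peak=45/4 T=39/4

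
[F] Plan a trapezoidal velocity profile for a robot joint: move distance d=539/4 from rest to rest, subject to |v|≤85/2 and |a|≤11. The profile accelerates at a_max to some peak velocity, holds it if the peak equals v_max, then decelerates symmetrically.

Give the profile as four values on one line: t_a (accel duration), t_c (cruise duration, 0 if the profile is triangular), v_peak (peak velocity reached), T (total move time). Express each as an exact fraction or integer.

t_a=7/2 t_c=0 v_peak=77/2 T=7

v_max²/a_max = (85/2)²/11 = 7225/44
539/4 < 7225/44 → triangular
v_peak = √(539/4·11) = √(5929/4) = 77/2
t_a = (77/2)/11 = 7/2; t_c = 0
T = 2·7/2 = 7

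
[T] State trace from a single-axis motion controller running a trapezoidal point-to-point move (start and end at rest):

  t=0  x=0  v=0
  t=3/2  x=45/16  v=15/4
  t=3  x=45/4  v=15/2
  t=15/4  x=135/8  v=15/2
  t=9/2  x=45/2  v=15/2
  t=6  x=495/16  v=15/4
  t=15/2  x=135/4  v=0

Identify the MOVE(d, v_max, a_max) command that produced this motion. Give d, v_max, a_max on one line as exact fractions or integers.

final state: t=15/2, x=135/4, v=0 → d = 135/4
a_max = (15/4−0)/(3/2−0) = 5/2
max v = 15/2 over t∈[3,9/2] → v_max = 15/2
check: 15/2·(3+3/2) = 135/4 ✓

d=135/4 v_max=15/2 a_max=5/2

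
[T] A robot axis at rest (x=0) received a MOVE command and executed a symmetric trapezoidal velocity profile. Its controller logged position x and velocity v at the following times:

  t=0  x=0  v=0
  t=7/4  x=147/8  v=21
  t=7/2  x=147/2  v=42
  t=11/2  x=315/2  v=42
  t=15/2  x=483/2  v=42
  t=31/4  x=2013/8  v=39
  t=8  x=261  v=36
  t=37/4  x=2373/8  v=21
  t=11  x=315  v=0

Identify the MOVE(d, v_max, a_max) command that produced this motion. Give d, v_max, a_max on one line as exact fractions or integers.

final state: t=11, x=315, v=0 → d = 315
a_max = (21−0)/(7/4−0) = 12
max v = 42 over t∈[7/2,15/2] → v_max = 42
check: 42·(7/2+4) = 315 ✓

d=315 v_max=42 a_max=12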